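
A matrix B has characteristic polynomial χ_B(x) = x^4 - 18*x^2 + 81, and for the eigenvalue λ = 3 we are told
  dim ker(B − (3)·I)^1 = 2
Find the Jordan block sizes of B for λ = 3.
Block sizes for λ = 3: [1, 1]

From the dimensions of kernels of powers, the number of Jordan blocks of size at least j is d_j − d_{j−1} where d_j = dim ker(N^j) (with d_0 = 0). Computing the differences gives [2].
The number of blocks of size exactly k is (#blocks of size ≥ k) − (#blocks of size ≥ k + 1), so the partition is: 2 block(s) of size 1.
In nonincreasing order the block sizes are [1, 1].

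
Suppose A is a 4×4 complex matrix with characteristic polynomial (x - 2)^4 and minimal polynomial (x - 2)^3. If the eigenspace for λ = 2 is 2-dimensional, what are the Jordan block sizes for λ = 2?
Block sizes for λ = 2: [3, 1]

Step 1 — from the characteristic polynomial, algebraic multiplicity of λ = 2 is 4. From dim ker(A − (2)·I) = 2, there are exactly 2 Jordan blocks for λ = 2.
Step 2 — from the minimal polynomial, the factor (x − 2)^3 tells us the largest block for λ = 2 has size 3.
Step 3 — with total size 4, 2 blocks, and largest block 3, the block sizes (in nonincreasing order) are [3, 1].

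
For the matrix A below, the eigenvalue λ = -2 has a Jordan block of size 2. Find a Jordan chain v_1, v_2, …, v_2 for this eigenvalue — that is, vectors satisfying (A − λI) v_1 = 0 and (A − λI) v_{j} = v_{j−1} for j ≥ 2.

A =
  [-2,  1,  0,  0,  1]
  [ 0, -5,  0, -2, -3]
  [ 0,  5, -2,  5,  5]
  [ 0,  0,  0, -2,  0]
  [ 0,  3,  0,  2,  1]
A Jordan chain for λ = -2 of length 2:
v_1 = (1, -3, 5, 0, 3)ᵀ
v_2 = (0, 1, 0, 0, 0)ᵀ

Let N = A − (-2)·I. We want v_2 with N^2 v_2 = 0 but N^1 v_2 ≠ 0; then v_{j-1} := N · v_j for j = 2, …, 2.

Pick v_2 = (0, 1, 0, 0, 0)ᵀ.
Then v_1 = N · v_2 = (1, -3, 5, 0, 3)ᵀ.

Sanity check: (A − (-2)·I) v_1 = (0, 0, 0, 0, 0)ᵀ = 0. ✓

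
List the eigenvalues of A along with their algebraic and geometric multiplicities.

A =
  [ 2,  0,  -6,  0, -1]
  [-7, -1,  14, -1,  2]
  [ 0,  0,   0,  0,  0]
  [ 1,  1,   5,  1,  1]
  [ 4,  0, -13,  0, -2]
λ = 0: alg = 5, geom = 2

Step 1 — factor the characteristic polynomial to read off the algebraic multiplicities:
  χ_A(x) = x^5

Step 2 — compute geometric multiplicities via the rank-nullity identity g(λ) = n − rank(A − λI):
  rank(A − (0)·I) = 3, so dim ker(A − (0)·I) = n − 3 = 2

Summary:
  λ = 0: algebraic multiplicity = 5, geometric multiplicity = 2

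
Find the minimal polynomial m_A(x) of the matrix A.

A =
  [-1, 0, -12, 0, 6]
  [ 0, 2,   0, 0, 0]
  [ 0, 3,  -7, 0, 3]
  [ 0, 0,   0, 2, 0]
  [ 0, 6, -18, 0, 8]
x^2 - x - 2

The characteristic polynomial is χ_A(x) = (x - 2)^3*(x + 1)^2, so the eigenvalues are known. The minimal polynomial is
  m_A(x) = Π_λ (x − λ)^{k_λ}
where k_λ is the size of the *largest* Jordan block for λ (equivalently, the smallest k with (A − λI)^k v = 0 for every generalised eigenvector v of λ).

  λ = -1: largest Jordan block has size 1, contributing (x + 1)
  λ = 2: largest Jordan block has size 1, contributing (x − 2)

So m_A(x) = (x - 2)*(x + 1) = x^2 - x - 2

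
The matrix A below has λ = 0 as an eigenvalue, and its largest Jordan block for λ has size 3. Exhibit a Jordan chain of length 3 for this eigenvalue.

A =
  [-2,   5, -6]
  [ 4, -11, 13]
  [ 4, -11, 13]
A Jordan chain for λ = 0 of length 3:
v_1 = (1, -2, -2)ᵀ
v_2 = (5, -11, -11)ᵀ
v_3 = (0, 1, 0)ᵀ

Let N = A − (0)·I. We want v_3 with N^3 v_3 = 0 but N^2 v_3 ≠ 0; then v_{j-1} := N · v_j for j = 3, …, 2.

Pick v_3 = (0, 1, 0)ᵀ.
Then v_2 = N · v_3 = (5, -11, -11)ᵀ.
Then v_1 = N · v_2 = (1, -2, -2)ᵀ.

Sanity check: (A − (0)·I) v_1 = (0, 0, 0)ᵀ = 0. ✓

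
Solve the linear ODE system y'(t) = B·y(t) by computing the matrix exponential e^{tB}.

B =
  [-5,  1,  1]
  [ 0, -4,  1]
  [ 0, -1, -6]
e^{tB} =
  [exp(-5*t), t*exp(-5*t), t*exp(-5*t)]
  [0, t*exp(-5*t) + exp(-5*t), t*exp(-5*t)]
  [0, -t*exp(-5*t), -t*exp(-5*t) + exp(-5*t)]

Strategy: write B = P · J · P⁻¹ where J is a Jordan canonical form, so e^{tB} = P · e^{tJ} · P⁻¹, and e^{tJ} can be computed block-by-block.

B has Jordan form
J =
  [-5,  1,  0]
  [ 0, -5,  0]
  [ 0,  0, -5]
(up to reordering of blocks).

Per-block formulas:
  For a 2×2 Jordan block J_2(-5): exp(t · J_2(-5)) = e^(-5t)·(I + t·N), where N is the 2×2 nilpotent shift.
  For a 1×1 block at λ = -5: exp(t · [-5]) = [e^(-5t)].

After assembling e^{tJ} and conjugating by P, we get:

e^{tB} =
  [exp(-5*t), t*exp(-5*t), t*exp(-5*t)]
  [0, t*exp(-5*t) + exp(-5*t), t*exp(-5*t)]
  [0, -t*exp(-5*t), -t*exp(-5*t) + exp(-5*t)]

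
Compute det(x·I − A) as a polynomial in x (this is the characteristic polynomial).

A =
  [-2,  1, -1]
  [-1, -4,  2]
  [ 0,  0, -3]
x^3 + 9*x^2 + 27*x + 27

Expanding det(x·I − A) (e.g. by cofactor expansion or by noting that A is similar to its Jordan form J, which has the same characteristic polynomial as A) gives
  χ_A(x) = x^3 + 9*x^2 + 27*x + 27
which factors as (x + 3)^3. The eigenvalues (with algebraic multiplicities) are λ = -3 with multiplicity 3.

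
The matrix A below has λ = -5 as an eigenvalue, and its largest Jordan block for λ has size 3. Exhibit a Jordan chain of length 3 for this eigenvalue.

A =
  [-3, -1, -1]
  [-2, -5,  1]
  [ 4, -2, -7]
A Jordan chain for λ = -5 of length 3:
v_1 = (2, 0, 4)ᵀ
v_2 = (2, -2, 4)ᵀ
v_3 = (1, 0, 0)ᵀ

Let N = A − (-5)·I. We want v_3 with N^3 v_3 = 0 but N^2 v_3 ≠ 0; then v_{j-1} := N · v_j for j = 3, …, 2.

Pick v_3 = (1, 0, 0)ᵀ.
Then v_2 = N · v_3 = (2, -2, 4)ᵀ.
Then v_1 = N · v_2 = (2, 0, 4)ᵀ.

Sanity check: (A − (-5)·I) v_1 = (0, 0, 0)ᵀ = 0. ✓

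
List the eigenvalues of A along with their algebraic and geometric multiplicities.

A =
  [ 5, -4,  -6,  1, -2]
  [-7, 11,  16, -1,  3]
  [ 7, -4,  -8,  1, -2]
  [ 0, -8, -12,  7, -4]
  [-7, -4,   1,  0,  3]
λ = -2: alg = 1, geom = 1; λ = 5: alg = 4, geom = 2

Step 1 — factor the characteristic polynomial to read off the algebraic multiplicities:
  χ_A(x) = (x - 5)^4*(x + 2)

Step 2 — compute geometric multiplicities via the rank-nullity identity g(λ) = n − rank(A − λI):
  rank(A − (-2)·I) = 4, so dim ker(A − (-2)·I) = n − 4 = 1
  rank(A − (5)·I) = 3, so dim ker(A − (5)·I) = n − 3 = 2

Summary:
  λ = -2: algebraic multiplicity = 1, geometric multiplicity = 1
  λ = 5: algebraic multiplicity = 4, geometric multiplicity = 2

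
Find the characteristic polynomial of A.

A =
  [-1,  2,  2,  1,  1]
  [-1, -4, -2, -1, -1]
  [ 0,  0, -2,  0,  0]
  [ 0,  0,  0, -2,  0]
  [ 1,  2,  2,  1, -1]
x^5 + 10*x^4 + 40*x^3 + 80*x^2 + 80*x + 32

Expanding det(x·I − A) (e.g. by cofactor expansion or by noting that A is similar to its Jordan form J, which has the same characteristic polynomial as A) gives
  χ_A(x) = x^5 + 10*x^4 + 40*x^3 + 80*x^2 + 80*x + 32
which factors as (x + 2)^5. The eigenvalues (with algebraic multiplicities) are λ = -2 with multiplicity 5.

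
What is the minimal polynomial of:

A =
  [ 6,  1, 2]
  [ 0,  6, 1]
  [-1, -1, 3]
x^3 - 15*x^2 + 75*x - 125

The characteristic polynomial is χ_A(x) = (x - 5)^3, so the eigenvalues are known. The minimal polynomial is
  m_A(x) = Π_λ (x − λ)^{k_λ}
where k_λ is the size of the *largest* Jordan block for λ (equivalently, the smallest k with (A − λI)^k v = 0 for every generalised eigenvector v of λ).

  λ = 5: largest Jordan block has size 3, contributing (x − 5)^3

So m_A(x) = (x - 5)^3 = x^3 - 15*x^2 + 75*x - 125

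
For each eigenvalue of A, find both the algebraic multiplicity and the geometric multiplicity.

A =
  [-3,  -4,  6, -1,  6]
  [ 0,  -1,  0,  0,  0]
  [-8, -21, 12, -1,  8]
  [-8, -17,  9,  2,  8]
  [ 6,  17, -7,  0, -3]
λ = -1: alg = 2, geom = 2; λ = 3: alg = 3, geom = 1

Step 1 — factor the characteristic polynomial to read off the algebraic multiplicities:
  χ_A(x) = (x - 3)^3*(x + 1)^2

Step 2 — compute geometric multiplicities via the rank-nullity identity g(λ) = n − rank(A − λI):
  rank(A − (-1)·I) = 3, so dim ker(A − (-1)·I) = n − 3 = 2
  rank(A − (3)·I) = 4, so dim ker(A − (3)·I) = n − 4 = 1

Summary:
  λ = -1: algebraic multiplicity = 2, geometric multiplicity = 2
  λ = 3: algebraic multiplicity = 3, geometric multiplicity = 1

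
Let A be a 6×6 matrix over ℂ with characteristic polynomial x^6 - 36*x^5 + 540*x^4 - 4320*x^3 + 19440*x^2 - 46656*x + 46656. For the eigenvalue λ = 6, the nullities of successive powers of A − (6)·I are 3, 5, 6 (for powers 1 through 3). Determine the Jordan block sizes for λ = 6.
Block sizes for λ = 6: [3, 2, 1]

From the dimensions of kernels of powers, the number of Jordan blocks of size at least j is d_j − d_{j−1} where d_j = dim ker(N^j) (with d_0 = 0). Computing the differences gives [3, 2, 1].
The number of blocks of size exactly k is (#blocks of size ≥ k) − (#blocks of size ≥ k + 1), so the partition is: 1 block(s) of size 1, 1 block(s) of size 2, 1 block(s) of size 3.
In nonincreasing order the block sizes are [3, 2, 1].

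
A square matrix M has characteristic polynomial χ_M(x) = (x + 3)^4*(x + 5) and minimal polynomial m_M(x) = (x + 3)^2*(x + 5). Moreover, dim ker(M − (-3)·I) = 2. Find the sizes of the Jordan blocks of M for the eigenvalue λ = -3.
Block sizes for λ = -3: [2, 2]

Step 1 — from the characteristic polynomial, algebraic multiplicity of λ = -3 is 4. From dim ker(M − (-3)·I) = 2, there are exactly 2 Jordan blocks for λ = -3.
Step 2 — from the minimal polynomial, the factor (x + 3)^2 tells us the largest block for λ = -3 has size 2.
Step 3 — with total size 4, 2 blocks, and largest block 2, the block sizes (in nonincreasing order) are [2, 2].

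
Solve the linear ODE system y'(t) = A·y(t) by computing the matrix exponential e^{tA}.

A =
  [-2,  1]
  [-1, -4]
e^{tA} =
  [t*exp(-3*t) + exp(-3*t), t*exp(-3*t)]
  [-t*exp(-3*t), -t*exp(-3*t) + exp(-3*t)]

Strategy: write A = P · J · P⁻¹ where J is a Jordan canonical form, so e^{tA} = P · e^{tJ} · P⁻¹, and e^{tJ} can be computed block-by-block.

A has Jordan form
J =
  [-3,  1]
  [ 0, -3]
(up to reordering of blocks).

Per-block formulas:
  For a 2×2 Jordan block J_2(-3): exp(t · J_2(-3)) = e^(-3t)·(I + t·N), where N is the 2×2 nilpotent shift.

After assembling e^{tJ} and conjugating by P, we get:

e^{tA} =
  [t*exp(-3*t) + exp(-3*t), t*exp(-3*t)]
  [-t*exp(-3*t), -t*exp(-3*t) + exp(-3*t)]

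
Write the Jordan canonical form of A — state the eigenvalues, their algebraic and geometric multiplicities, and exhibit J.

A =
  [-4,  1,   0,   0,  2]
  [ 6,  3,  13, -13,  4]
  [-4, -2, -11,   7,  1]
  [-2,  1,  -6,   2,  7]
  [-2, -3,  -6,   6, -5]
J_3(-4) ⊕ J_1(-4) ⊕ J_1(1)

The characteristic polynomial is
  det(x·I − A) = x^5 + 15*x^4 + 80*x^3 + 160*x^2 - 256 = (x - 1)*(x + 4)^4

Eigenvalues and multiplicities (the geometric multiplicity of λ is n − rank(A − λI), which equals the number of Jordan blocks for λ):
  λ = -4: algebraic multiplicity = 4, geometric multiplicity = 2
  λ = 1: algebraic multiplicity = 1, geometric multiplicity = 1

Determining the block sizes for each eigenvalue:
  λ = -4: with am = 4 and gm = 2, the partition is not yet determined (e.g. several partitions of 4 into 2 parts exist). Let N = A − (-4)·I. Computing rank(N^1) = 3, rank(N^2) = 2, rank(N^3) = 1; the number of blocks of size ≥ j is rank(N^{j−1}) − rank(N^j), giving [2, 1, 1]. So we have 1 block(s) of size 3, 1 block(s) of size 1 → block sizes [3, 1]
  λ = 1: one block (gm = 1), so the single block has size am = 1 → block sizes [1]

Assembling the blocks gives a Jordan form
J =
  [-4,  1,  0,  0, 0]
  [ 0, -4,  1,  0, 0]
  [ 0,  0, -4,  0, 0]
  [ 0,  0,  0, -4, 0]
  [ 0,  0,  0,  0, 1]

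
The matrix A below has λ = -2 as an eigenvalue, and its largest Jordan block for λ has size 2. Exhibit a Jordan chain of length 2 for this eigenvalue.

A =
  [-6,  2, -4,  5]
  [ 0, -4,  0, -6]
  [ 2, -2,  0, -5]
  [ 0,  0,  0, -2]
A Jordan chain for λ = -2 of length 2:
v_1 = (1, 0, -1, 0)ᵀ
v_2 = (0, 3, 0, -1)ᵀ

Let N = A − (-2)·I. We want v_2 with N^2 v_2 = 0 but N^1 v_2 ≠ 0; then v_{j-1} := N · v_j for j = 2, …, 2.

Pick v_2 = (0, 3, 0, -1)ᵀ.
Then v_1 = N · v_2 = (1, 0, -1, 0)ᵀ.

Sanity check: (A − (-2)·I) v_1 = (0, 0, 0, 0)ᵀ = 0. ✓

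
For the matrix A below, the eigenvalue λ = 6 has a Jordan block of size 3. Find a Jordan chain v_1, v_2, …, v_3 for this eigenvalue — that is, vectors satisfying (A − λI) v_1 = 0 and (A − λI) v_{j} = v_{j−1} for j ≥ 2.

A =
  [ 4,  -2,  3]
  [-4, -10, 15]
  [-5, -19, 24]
A Jordan chain for λ = 6 of length 3:
v_1 = (-3, -3, -4)ᵀ
v_2 = (-2, -4, -5)ᵀ
v_3 = (1, 0, 0)ᵀ

Let N = A − (6)·I. We want v_3 with N^3 v_3 = 0 but N^2 v_3 ≠ 0; then v_{j-1} := N · v_j for j = 3, …, 2.

Pick v_3 = (1, 0, 0)ᵀ.
Then v_2 = N · v_3 = (-2, -4, -5)ᵀ.
Then v_1 = N · v_2 = (-3, -3, -4)ᵀ.

Sanity check: (A − (6)·I) v_1 = (0, 0, 0)ᵀ = 0. ✓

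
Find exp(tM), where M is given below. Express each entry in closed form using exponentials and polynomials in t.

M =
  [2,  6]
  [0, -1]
e^{tM} =
  [exp(2*t), 2*exp(2*t) - 2*exp(-t)]
  [0, exp(-t)]

Strategy: write M = P · J · P⁻¹ where J is a Jordan canonical form, so e^{tM} = P · e^{tJ} · P⁻¹, and e^{tJ} can be computed block-by-block.

M has Jordan form
J =
  [-1, 0]
  [ 0, 2]
(up to reordering of blocks).

Per-block formulas:
  For a 1×1 block at λ = 2: exp(t · [2]) = [e^(2t)].
  For a 1×1 block at λ = -1: exp(t · [-1]) = [e^(-1t)].

After assembling e^{tJ} and conjugating by P, we get:

e^{tM} =
  [exp(2*t), 2*exp(2*t) - 2*exp(-t)]
  [0, exp(-t)]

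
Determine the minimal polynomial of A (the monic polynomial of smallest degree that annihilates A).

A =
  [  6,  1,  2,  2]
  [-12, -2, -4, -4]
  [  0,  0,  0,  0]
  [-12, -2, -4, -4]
x^2

The characteristic polynomial is χ_A(x) = x^4, so the eigenvalues are known. The minimal polynomial is
  m_A(x) = Π_λ (x − λ)^{k_λ}
where k_λ is the size of the *largest* Jordan block for λ (equivalently, the smallest k with (A − λI)^k v = 0 for every generalised eigenvector v of λ).

  λ = 0: largest Jordan block has size 2, contributing (x − 0)^2

So m_A(x) = x^2 = x^2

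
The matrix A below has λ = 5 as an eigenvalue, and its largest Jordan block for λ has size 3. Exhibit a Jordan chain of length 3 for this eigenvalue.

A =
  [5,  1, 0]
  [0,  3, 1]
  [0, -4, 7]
A Jordan chain for λ = 5 of length 3:
v_1 = (-2, 0, 0)ᵀ
v_2 = (1, -2, -4)ᵀ
v_3 = (0, 1, 0)ᵀ

Let N = A − (5)·I. We want v_3 with N^3 v_3 = 0 but N^2 v_3 ≠ 0; then v_{j-1} := N · v_j for j = 3, …, 2.

Pick v_3 = (0, 1, 0)ᵀ.
Then v_2 = N · v_3 = (1, -2, -4)ᵀ.
Then v_1 = N · v_2 = (-2, 0, 0)ᵀ.

Sanity check: (A − (5)·I) v_1 = (0, 0, 0)ᵀ = 0. ✓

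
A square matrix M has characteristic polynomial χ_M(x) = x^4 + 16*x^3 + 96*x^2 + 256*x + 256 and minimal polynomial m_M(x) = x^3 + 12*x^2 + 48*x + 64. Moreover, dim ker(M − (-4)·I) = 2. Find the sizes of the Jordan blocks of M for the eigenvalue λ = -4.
Block sizes for λ = -4: [3, 1]

Step 1 — from the characteristic polynomial, algebraic multiplicity of λ = -4 is 4. From dim ker(M − (-4)·I) = 2, there are exactly 2 Jordan blocks for λ = -4.
Step 2 — from the minimal polynomial, the factor (x + 4)^3 tells us the largest block for λ = -4 has size 3.
Step 3 — with total size 4, 2 blocks, and largest block 3, the block sizes (in nonincreasing order) are [3, 1].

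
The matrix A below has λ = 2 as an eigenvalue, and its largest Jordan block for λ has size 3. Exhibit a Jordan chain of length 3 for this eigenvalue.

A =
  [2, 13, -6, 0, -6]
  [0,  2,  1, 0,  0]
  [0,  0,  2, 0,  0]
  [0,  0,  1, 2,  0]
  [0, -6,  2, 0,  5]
A Jordan chain for λ = 2 of length 3:
v_1 = (1, 0, 0, 0, 0)ᵀ
v_2 = (-6, 1, 0, 1, 2)ᵀ
v_3 = (0, 0, 1, 0, 0)ᵀ

Let N = A − (2)·I. We want v_3 with N^3 v_3 = 0 but N^2 v_3 ≠ 0; then v_{j-1} := N · v_j for j = 3, …, 2.

Pick v_3 = (0, 0, 1, 0, 0)ᵀ.
Then v_2 = N · v_3 = (-6, 1, 0, 1, 2)ᵀ.
Then v_1 = N · v_2 = (1, 0, 0, 0, 0)ᵀ.

Sanity check: (A − (2)·I) v_1 = (0, 0, 0, 0, 0)ᵀ = 0. ✓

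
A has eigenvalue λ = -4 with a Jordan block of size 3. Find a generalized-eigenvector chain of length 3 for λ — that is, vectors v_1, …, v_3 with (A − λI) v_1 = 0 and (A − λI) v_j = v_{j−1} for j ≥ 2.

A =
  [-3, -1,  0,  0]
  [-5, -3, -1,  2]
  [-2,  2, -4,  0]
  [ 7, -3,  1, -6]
A Jordan chain for λ = -4 of length 3:
v_1 = (6, 6, -12, 6)ᵀ
v_2 = (1, -5, -2, 7)ᵀ
v_3 = (1, 0, 0, 0)ᵀ

Let N = A − (-4)·I. We want v_3 with N^3 v_3 = 0 but N^2 v_3 ≠ 0; then v_{j-1} := N · v_j for j = 3, …, 2.

Pick v_3 = (1, 0, 0, 0)ᵀ.
Then v_2 = N · v_3 = (1, -5, -2, 7)ᵀ.
Then v_1 = N · v_2 = (6, 6, -12, 6)ᵀ.

Sanity check: (A − (-4)·I) v_1 = (0, 0, 0, 0)ᵀ = 0. ✓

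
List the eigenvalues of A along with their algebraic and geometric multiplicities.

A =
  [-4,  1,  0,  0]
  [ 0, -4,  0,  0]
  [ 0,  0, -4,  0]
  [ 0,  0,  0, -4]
λ = -4: alg = 4, geom = 3

Step 1 — factor the characteristic polynomial to read off the algebraic multiplicities:
  χ_A(x) = (x + 4)^4

Step 2 — compute geometric multiplicities via the rank-nullity identity g(λ) = n − rank(A − λI):
  rank(A − (-4)·I) = 1, so dim ker(A − (-4)·I) = n − 1 = 3

Summary:
  λ = -4: algebraic multiplicity = 4, geometric multiplicity = 3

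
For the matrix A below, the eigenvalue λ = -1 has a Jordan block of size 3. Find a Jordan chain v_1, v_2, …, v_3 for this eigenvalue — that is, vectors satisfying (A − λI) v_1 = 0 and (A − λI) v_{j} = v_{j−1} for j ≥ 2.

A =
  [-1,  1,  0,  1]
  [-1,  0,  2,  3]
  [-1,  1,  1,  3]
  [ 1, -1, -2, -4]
A Jordan chain for λ = -1 of length 3:
v_1 = (0, -1, -1, 1)ᵀ
v_2 = (1, 1, 1, -1)ᵀ
v_3 = (0, 1, 0, 0)ᵀ

Let N = A − (-1)·I. We want v_3 with N^3 v_3 = 0 but N^2 v_3 ≠ 0; then v_{j-1} := N · v_j for j = 3, …, 2.

Pick v_3 = (0, 1, 0, 0)ᵀ.
Then v_2 = N · v_3 = (1, 1, 1, -1)ᵀ.
Then v_1 = N · v_2 = (0, -1, -1, 1)ᵀ.

Sanity check: (A − (-1)·I) v_1 = (0, 0, 0, 0)ᵀ = 0. ✓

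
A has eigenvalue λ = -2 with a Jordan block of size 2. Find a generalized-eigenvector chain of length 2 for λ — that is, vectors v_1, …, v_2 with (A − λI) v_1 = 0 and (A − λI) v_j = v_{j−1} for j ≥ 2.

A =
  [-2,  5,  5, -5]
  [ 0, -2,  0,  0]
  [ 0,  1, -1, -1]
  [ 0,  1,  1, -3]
A Jordan chain for λ = -2 of length 2:
v_1 = (5, 0, 1, 1)ᵀ
v_2 = (0, 1, 0, 0)ᵀ

Let N = A − (-2)·I. We want v_2 with N^2 v_2 = 0 but N^1 v_2 ≠ 0; then v_{j-1} := N · v_j for j = 2, …, 2.

Pick v_2 = (0, 1, 0, 0)ᵀ.
Then v_1 = N · v_2 = (5, 0, 1, 1)ᵀ.

Sanity check: (A − (-2)·I) v_1 = (0, 0, 0, 0)ᵀ = 0. ✓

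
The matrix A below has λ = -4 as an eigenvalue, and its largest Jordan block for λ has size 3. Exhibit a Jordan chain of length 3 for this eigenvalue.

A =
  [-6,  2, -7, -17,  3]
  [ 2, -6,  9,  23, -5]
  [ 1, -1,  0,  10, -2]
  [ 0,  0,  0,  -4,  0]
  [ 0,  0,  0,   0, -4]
A Jordan chain for λ = -4 of length 3:
v_1 = (1, 1, 0, 0, 0)ᵀ
v_2 = (-2, 2, 1, 0, 0)ᵀ
v_3 = (1, 0, 0, 0, 0)ᵀ

Let N = A − (-4)·I. We want v_3 with N^3 v_3 = 0 but N^2 v_3 ≠ 0; then v_{j-1} := N · v_j for j = 3, …, 2.

Pick v_3 = (1, 0, 0, 0, 0)ᵀ.
Then v_2 = N · v_3 = (-2, 2, 1, 0, 0)ᵀ.
Then v_1 = N · v_2 = (1, 1, 0, 0, 0)ᵀ.

Sanity check: (A − (-4)·I) v_1 = (0, 0, 0, 0, 0)ᵀ = 0. ✓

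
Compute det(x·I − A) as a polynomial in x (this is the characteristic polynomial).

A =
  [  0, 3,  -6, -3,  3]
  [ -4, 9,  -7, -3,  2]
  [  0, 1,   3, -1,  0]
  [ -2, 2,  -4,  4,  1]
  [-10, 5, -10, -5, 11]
x^5 - 27*x^4 + 291*x^3 - 1565*x^2 + 4200*x - 4500

Expanding det(x·I − A) (e.g. by cofactor expansion or by noting that A is similar to its Jordan form J, which has the same characteristic polynomial as A) gives
  χ_A(x) = x^5 - 27*x^4 + 291*x^3 - 1565*x^2 + 4200*x - 4500
which factors as (x - 6)^2*(x - 5)^3. The eigenvalues (with algebraic multiplicities) are λ = 5 with multiplicity 3, λ = 6 with multiplicity 2.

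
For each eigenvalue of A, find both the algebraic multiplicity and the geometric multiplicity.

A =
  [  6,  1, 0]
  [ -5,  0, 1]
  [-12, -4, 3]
λ = 3: alg = 3, geom = 1

Step 1 — factor the characteristic polynomial to read off the algebraic multiplicities:
  χ_A(x) = (x - 3)^3

Step 2 — compute geometric multiplicities via the rank-nullity identity g(λ) = n − rank(A − λI):
  rank(A − (3)·I) = 2, so dim ker(A − (3)·I) = n − 2 = 1

Summary:
  λ = 3: algebraic multiplicity = 3, geometric multiplicity = 1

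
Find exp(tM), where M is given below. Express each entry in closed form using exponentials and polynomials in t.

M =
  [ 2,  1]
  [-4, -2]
e^{tM} =
  [2*t + 1, t]
  [-4*t, 1 - 2*t]

Strategy: write M = P · J · P⁻¹ where J is a Jordan canonical form, so e^{tM} = P · e^{tJ} · P⁻¹, and e^{tJ} can be computed block-by-block.

M has Jordan form
J =
  [0, 1]
  [0, 0]
(up to reordering of blocks).

Per-block formulas:
  For a 2×2 Jordan block J_2(0): exp(t · J_2(0)) = e^(0t)·(I + t·N), where N is the 2×2 nilpotent shift.

After assembling e^{tJ} and conjugating by P, we get:

e^{tM} =
  [2*t + 1, t]
  [-4*t, 1 - 2*t]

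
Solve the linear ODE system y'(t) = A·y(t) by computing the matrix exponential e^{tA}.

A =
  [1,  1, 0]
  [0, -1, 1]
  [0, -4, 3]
e^{tA} =
  [exp(t), -t^2*exp(t) + t*exp(t), t^2*exp(t)/2]
  [0, -2*t*exp(t) + exp(t), t*exp(t)]
  [0, -4*t*exp(t), 2*t*exp(t) + exp(t)]

Strategy: write A = P · J · P⁻¹ where J is a Jordan canonical form, so e^{tA} = P · e^{tJ} · P⁻¹, and e^{tJ} can be computed block-by-block.

A has Jordan form
J =
  [1, 1, 0]
  [0, 1, 1]
  [0, 0, 1]
(up to reordering of blocks).

Per-block formulas:
  For a 3×3 Jordan block J_3(1): exp(t · J_3(1)) = e^(1t)·(I + t·N + (t^2/2)·N^2), where N is the 3×3 nilpotent shift.

After assembling e^{tJ} and conjugating by P, we get:

e^{tA} =
  [exp(t), -t^2*exp(t) + t*exp(t), t^2*exp(t)/2]
  [0, -2*t*exp(t) + exp(t), t*exp(t)]
  [0, -4*t*exp(t), 2*t*exp(t) + exp(t)]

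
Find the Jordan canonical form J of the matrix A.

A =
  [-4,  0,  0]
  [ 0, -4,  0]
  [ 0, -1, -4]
J_2(-4) ⊕ J_1(-4)

The characteristic polynomial is
  det(x·I − A) = x^3 + 12*x^2 + 48*x + 64 = (x + 4)^3

Eigenvalues and multiplicities (the geometric multiplicity of λ is n − rank(A − λI), which equals the number of Jordan blocks for λ):
  λ = -4: algebraic multiplicity = 3, geometric multiplicity = 2

Determining the block sizes for each eigenvalue:
  λ = -4: 2 blocks summing to 3 forces exactly one block of size 2 and the rest size 1 → block sizes [2, 1]

Assembling the blocks gives a Jordan form
J =
  [-4,  1,  0]
  [ 0, -4,  0]
  [ 0,  0, -4]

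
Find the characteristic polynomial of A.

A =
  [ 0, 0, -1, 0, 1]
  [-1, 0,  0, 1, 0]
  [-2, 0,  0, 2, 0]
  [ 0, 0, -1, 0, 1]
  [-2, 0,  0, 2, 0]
x^5

Expanding det(x·I − A) (e.g. by cofactor expansion or by noting that A is similar to its Jordan form J, which has the same characteristic polynomial as A) gives
  χ_A(x) = x^5
which factors as x^5. The eigenvalues (with algebraic multiplicities) are λ = 0 with multiplicity 5.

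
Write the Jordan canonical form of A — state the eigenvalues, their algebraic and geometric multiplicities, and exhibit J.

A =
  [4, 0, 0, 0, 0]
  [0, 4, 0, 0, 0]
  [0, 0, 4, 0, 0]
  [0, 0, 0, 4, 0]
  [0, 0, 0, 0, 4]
J_1(4) ⊕ J_1(4) ⊕ J_1(4) ⊕ J_1(4) ⊕ J_1(4)

The characteristic polynomial is
  det(x·I − A) = x^5 - 20*x^4 + 160*x^3 - 640*x^2 + 1280*x - 1024 = (x - 4)^5

Eigenvalues and multiplicities (the geometric multiplicity of λ is n − rank(A − λI), which equals the number of Jordan blocks for λ):
  λ = 4: algebraic multiplicity = 5, geometric multiplicity = 5

Determining the block sizes for each eigenvalue:
  λ = 4: gm = am = 5, so every block has size 1 → block sizes [1, 1, 1, 1, 1]

Assembling the blocks gives a Jordan form
J =
  [4, 0, 0, 0, 0]
  [0, 4, 0, 0, 0]
  [0, 0, 4, 0, 0]
  [0, 0, 0, 4, 0]
  [0, 0, 0, 0, 4]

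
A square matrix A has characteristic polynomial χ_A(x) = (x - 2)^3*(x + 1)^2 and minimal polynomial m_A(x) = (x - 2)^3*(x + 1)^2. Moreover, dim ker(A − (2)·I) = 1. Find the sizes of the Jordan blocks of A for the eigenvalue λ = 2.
Block sizes for λ = 2: [3]

Step 1 — from the characteristic polynomial, algebraic multiplicity of λ = 2 is 3. From dim ker(A − (2)·I) = 1, there are exactly 1 Jordan blocks for λ = 2.
Step 2 — from the minimal polynomial, the factor (x − 2)^3 tells us the largest block for λ = 2 has size 3.
Step 3 — with total size 3, 1 blocks, and largest block 3, the block sizes (in nonincreasing order) are [3].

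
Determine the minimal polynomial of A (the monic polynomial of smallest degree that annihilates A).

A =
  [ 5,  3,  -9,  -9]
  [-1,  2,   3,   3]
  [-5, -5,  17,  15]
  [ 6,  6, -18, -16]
x^3 - 6*x^2 + 12*x - 8

The characteristic polynomial is χ_A(x) = (x - 2)^4, so the eigenvalues are known. The minimal polynomial is
  m_A(x) = Π_λ (x − λ)^{k_λ}
where k_λ is the size of the *largest* Jordan block for λ (equivalently, the smallest k with (A − λI)^k v = 0 for every generalised eigenvector v of λ).

  λ = 2: largest Jordan block has size 3, contributing (x − 2)^3

So m_A(x) = (x - 2)^3 = x^3 - 6*x^2 + 12*x - 8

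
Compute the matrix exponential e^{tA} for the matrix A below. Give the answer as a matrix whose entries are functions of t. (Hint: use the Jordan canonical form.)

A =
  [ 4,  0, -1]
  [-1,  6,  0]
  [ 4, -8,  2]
e^{tA} =
  [-2*t^2*exp(4*t) + exp(4*t), 4*t^2*exp(4*t), t^2*exp(4*t) - t*exp(4*t)]
  [-t^2*exp(4*t) - t*exp(4*t), 2*t^2*exp(4*t) + 2*t*exp(4*t) + exp(4*t), t^2*exp(4*t)/2]
  [4*t*exp(4*t), -8*t*exp(4*t), -2*t*exp(4*t) + exp(4*t)]

Strategy: write A = P · J · P⁻¹ where J is a Jordan canonical form, so e^{tA} = P · e^{tJ} · P⁻¹, and e^{tJ} can be computed block-by-block.

A has Jordan form
J =
  [4, 1, 0]
  [0, 4, 1]
  [0, 0, 4]
(up to reordering of blocks).

Per-block formulas:
  For a 3×3 Jordan block J_3(4): exp(t · J_3(4)) = e^(4t)·(I + t·N + (t^2/2)·N^2), where N is the 3×3 nilpotent shift.

After assembling e^{tJ} and conjugating by P, we get:

e^{tA} =
  [-2*t^2*exp(4*t) + exp(4*t), 4*t^2*exp(4*t), t^2*exp(4*t) - t*exp(4*t)]
  [-t^2*exp(4*t) - t*exp(4*t), 2*t^2*exp(4*t) + 2*t*exp(4*t) + exp(4*t), t^2*exp(4*t)/2]
  [4*t*exp(4*t), -8*t*exp(4*t), -2*t*exp(4*t) + exp(4*t)]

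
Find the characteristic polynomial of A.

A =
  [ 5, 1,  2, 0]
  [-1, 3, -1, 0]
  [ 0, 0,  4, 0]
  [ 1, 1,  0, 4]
x^4 - 16*x^3 + 96*x^2 - 256*x + 256

Expanding det(x·I − A) (e.g. by cofactor expansion or by noting that A is similar to its Jordan form J, which has the same characteristic polynomial as A) gives
  χ_A(x) = x^4 - 16*x^3 + 96*x^2 - 256*x + 256
which factors as (x - 4)^4. The eigenvalues (with algebraic multiplicities) are λ = 4 with multiplicity 4.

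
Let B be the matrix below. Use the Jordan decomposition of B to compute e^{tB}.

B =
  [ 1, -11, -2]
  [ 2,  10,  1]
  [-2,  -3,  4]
e^{tB} =
  [-t^2*exp(5*t) - 4*t*exp(5*t) + exp(5*t), -5*t^2*exp(5*t)/2 - 11*t*exp(5*t), -t^2*exp(5*t)/2 - 2*t*exp(5*t)]
  [2*t*exp(5*t), 5*t*exp(5*t) + exp(5*t), t*exp(5*t)]
  [2*t^2*exp(5*t) - 2*t*exp(5*t), 5*t^2*exp(5*t) - 3*t*exp(5*t), t^2*exp(5*t) - t*exp(5*t) + exp(5*t)]

Strategy: write B = P · J · P⁻¹ where J is a Jordan canonical form, so e^{tB} = P · e^{tJ} · P⁻¹, and e^{tJ} can be computed block-by-block.

B has Jordan form
J =
  [5, 1, 0]
  [0, 5, 1]
  [0, 0, 5]
(up to reordering of blocks).

Per-block formulas:
  For a 3×3 Jordan block J_3(5): exp(t · J_3(5)) = e^(5t)·(I + t·N + (t^2/2)·N^2), where N is the 3×3 nilpotent shift.

After assembling e^{tJ} and conjugating by P, we get:

e^{tB} =
  [-t^2*exp(5*t) - 4*t*exp(5*t) + exp(5*t), -5*t^2*exp(5*t)/2 - 11*t*exp(5*t), -t^2*exp(5*t)/2 - 2*t*exp(5*t)]
  [2*t*exp(5*t), 5*t*exp(5*t) + exp(5*t), t*exp(5*t)]
  [2*t^2*exp(5*t) - 2*t*exp(5*t), 5*t^2*exp(5*t) - 3*t*exp(5*t), t^2*exp(5*t) - t*exp(5*t) + exp(5*t)]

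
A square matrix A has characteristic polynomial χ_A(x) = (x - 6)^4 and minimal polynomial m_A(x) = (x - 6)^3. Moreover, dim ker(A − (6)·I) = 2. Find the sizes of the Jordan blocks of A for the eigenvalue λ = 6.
Block sizes for λ = 6: [3, 1]

Step 1 — from the characteristic polynomial, algebraic multiplicity of λ = 6 is 4. From dim ker(A − (6)·I) = 2, there are exactly 2 Jordan blocks for λ = 6.
Step 2 — from the minimal polynomial, the factor (x − 6)^3 tells us the largest block for λ = 6 has size 3.
Step 3 — with total size 4, 2 blocks, and largest block 3, the block sizes (in nonincreasing order) are [3, 1].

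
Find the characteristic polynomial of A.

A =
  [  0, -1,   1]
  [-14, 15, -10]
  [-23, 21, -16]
x^3 + x^2 - 21*x - 45

Expanding det(x·I − A) (e.g. by cofactor expansion or by noting that A is similar to its Jordan form J, which has the same characteristic polynomial as A) gives
  χ_A(x) = x^3 + x^2 - 21*x - 45
which factors as (x - 5)*(x + 3)^2. The eigenvalues (with algebraic multiplicities) are λ = -3 with multiplicity 2, λ = 5 with multiplicity 1.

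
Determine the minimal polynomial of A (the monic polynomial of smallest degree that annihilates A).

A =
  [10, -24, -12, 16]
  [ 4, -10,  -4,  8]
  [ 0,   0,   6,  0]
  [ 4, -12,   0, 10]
x^2 - 8*x + 12

The characteristic polynomial is χ_A(x) = (x - 6)^2*(x - 2)^2, so the eigenvalues are known. The minimal polynomial is
  m_A(x) = Π_λ (x − λ)^{k_λ}
where k_λ is the size of the *largest* Jordan block for λ (equivalently, the smallest k with (A − λI)^k v = 0 for every generalised eigenvector v of λ).

  λ = 2: largest Jordan block has size 1, contributing (x − 2)
  λ = 6: largest Jordan block has size 1, contributing (x − 6)

So m_A(x) = (x - 6)*(x - 2) = x^2 - 8*x + 12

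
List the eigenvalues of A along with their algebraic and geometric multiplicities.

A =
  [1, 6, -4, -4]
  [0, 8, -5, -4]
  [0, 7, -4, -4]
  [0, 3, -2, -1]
λ = 1: alg = 4, geom = 2

Step 1 — factor the characteristic polynomial to read off the algebraic multiplicities:
  χ_A(x) = (x - 1)^4

Step 2 — compute geometric multiplicities via the rank-nullity identity g(λ) = n − rank(A − λI):
  rank(A − (1)·I) = 2, so dim ker(A − (1)·I) = n − 2 = 2

Summary:
  λ = 1: algebraic multiplicity = 4, geometric multiplicity = 2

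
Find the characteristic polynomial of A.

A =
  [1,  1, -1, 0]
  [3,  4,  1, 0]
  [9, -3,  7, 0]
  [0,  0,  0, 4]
x^4 - 16*x^3 + 96*x^2 - 256*x + 256

Expanding det(x·I − A) (e.g. by cofactor expansion or by noting that A is similar to its Jordan form J, which has the same characteristic polynomial as A) gives
  χ_A(x) = x^4 - 16*x^3 + 96*x^2 - 256*x + 256
which factors as (x - 4)^4. The eigenvalues (with algebraic multiplicities) are λ = 4 with multiplicity 4.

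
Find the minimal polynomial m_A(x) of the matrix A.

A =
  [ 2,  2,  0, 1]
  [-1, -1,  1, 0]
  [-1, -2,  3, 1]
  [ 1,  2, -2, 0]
x^2 - 2*x + 1

The characteristic polynomial is χ_A(x) = (x - 1)^4, so the eigenvalues are known. The minimal polynomial is
  m_A(x) = Π_λ (x − λ)^{k_λ}
where k_λ is the size of the *largest* Jordan block for λ (equivalently, the smallest k with (A − λI)^k v = 0 for every generalised eigenvector v of λ).

  λ = 1: largest Jordan block has size 2, contributing (x − 1)^2

So m_A(x) = (x - 1)^2 = x^2 - 2*x + 1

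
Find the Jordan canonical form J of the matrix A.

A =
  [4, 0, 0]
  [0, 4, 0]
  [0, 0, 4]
J_1(4) ⊕ J_1(4) ⊕ J_1(4)

The characteristic polynomial is
  det(x·I − A) = x^3 - 12*x^2 + 48*x - 64 = (x - 4)^3

Eigenvalues and multiplicities (the geometric multiplicity of λ is n − rank(A − λI), which equals the number of Jordan blocks for λ):
  λ = 4: algebraic multiplicity = 3, geometric multiplicity = 3

Determining the block sizes for each eigenvalue:
  λ = 4: gm = am = 3, so every block has size 1 → block sizes [1, 1, 1]

Assembling the blocks gives a Jordan form
J =
  [4, 0, 0]
  [0, 4, 0]
  [0, 0, 4]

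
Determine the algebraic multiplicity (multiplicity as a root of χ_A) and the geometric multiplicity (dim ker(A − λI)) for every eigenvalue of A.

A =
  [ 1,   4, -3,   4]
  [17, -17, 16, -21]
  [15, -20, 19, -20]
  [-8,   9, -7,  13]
λ = 4: alg = 4, geom = 2

Step 1 — factor the characteristic polynomial to read off the algebraic multiplicities:
  χ_A(x) = (x - 4)^4

Step 2 — compute geometric multiplicities via the rank-nullity identity g(λ) = n − rank(A − λI):
  rank(A − (4)·I) = 2, so dim ker(A − (4)·I) = n − 2 = 2

Summary:
  λ = 4: algebraic multiplicity = 4, geometric multiplicity = 2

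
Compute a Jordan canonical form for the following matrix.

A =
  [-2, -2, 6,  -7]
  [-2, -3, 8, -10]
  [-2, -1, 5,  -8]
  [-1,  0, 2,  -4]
J_2(-1) ⊕ J_2(-1)

The characteristic polynomial is
  det(x·I − A) = x^4 + 4*x^3 + 6*x^2 + 4*x + 1 = (x + 1)^4

Eigenvalues and multiplicities (the geometric multiplicity of λ is n − rank(A − λI), which equals the number of Jordan blocks for λ):
  λ = -1: algebraic multiplicity = 4, geometric multiplicity = 2

Determining the block sizes for each eigenvalue:
  λ = -1: with am = 4 and gm = 2, the partition is not yet determined (e.g. several partitions of 4 into 2 parts exist). Let N = A − (-1)·I. Computing rank(N^1) = 2, rank(N^2) = 0; the number of blocks of size ≥ j is rank(N^{j−1}) − rank(N^j), giving [2, 2]. So we have 2 block(s) of size 2 → block sizes [2, 2]

Assembling the blocks gives a Jordan form
J =
  [-1,  1,  0,  0]
  [ 0, -1,  0,  0]
  [ 0,  0, -1,  1]
  [ 0,  0,  0, -1]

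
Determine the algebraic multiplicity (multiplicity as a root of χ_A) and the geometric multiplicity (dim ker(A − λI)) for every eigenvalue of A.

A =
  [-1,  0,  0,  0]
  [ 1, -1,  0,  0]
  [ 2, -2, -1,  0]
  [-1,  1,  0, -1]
λ = -1: alg = 4, geom = 2

Step 1 — factor the characteristic polynomial to read off the algebraic multiplicities:
  χ_A(x) = (x + 1)^4

Step 2 — compute geometric multiplicities via the rank-nullity identity g(λ) = n − rank(A − λI):
  rank(A − (-1)·I) = 2, so dim ker(A − (-1)·I) = n − 2 = 2

Summary:
  λ = -1: algebraic multiplicity = 4, geometric multiplicity = 2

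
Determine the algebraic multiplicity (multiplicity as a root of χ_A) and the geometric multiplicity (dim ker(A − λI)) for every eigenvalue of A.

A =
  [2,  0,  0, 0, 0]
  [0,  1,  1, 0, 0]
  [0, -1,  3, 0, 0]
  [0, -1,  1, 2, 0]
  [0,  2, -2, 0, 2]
λ = 2: alg = 5, geom = 4

Step 1 — factor the characteristic polynomial to read off the algebraic multiplicities:
  χ_A(x) = (x - 2)^5

Step 2 — compute geometric multiplicities via the rank-nullity identity g(λ) = n − rank(A − λI):
  rank(A − (2)·I) = 1, so dim ker(A − (2)·I) = n − 1 = 4

Summary:
  λ = 2: algebraic multiplicity = 5, geometric multiplicity = 4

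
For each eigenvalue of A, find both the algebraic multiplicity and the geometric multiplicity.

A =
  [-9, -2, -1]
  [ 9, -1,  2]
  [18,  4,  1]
λ = -3: alg = 3, geom = 1

Step 1 — factor the characteristic polynomial to read off the algebraic multiplicities:
  χ_A(x) = (x + 3)^3

Step 2 — compute geometric multiplicities via the rank-nullity identity g(λ) = n − rank(A − λI):
  rank(A − (-3)·I) = 2, so dim ker(A − (-3)·I) = n − 2 = 1

Summary:
  λ = -3: algebraic multiplicity = 3, geometric multiplicity = 1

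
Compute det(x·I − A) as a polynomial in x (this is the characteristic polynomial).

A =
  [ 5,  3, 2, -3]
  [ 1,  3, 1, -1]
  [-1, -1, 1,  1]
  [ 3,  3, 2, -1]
x^4 - 8*x^3 + 24*x^2 - 32*x + 16

Expanding det(x·I − A) (e.g. by cofactor expansion or by noting that A is similar to its Jordan form J, which has the same characteristic polynomial as A) gives
  χ_A(x) = x^4 - 8*x^3 + 24*x^2 - 32*x + 16
which factors as (x - 2)^4. The eigenvalues (with algebraic multiplicities) are λ = 2 with multiplicity 4.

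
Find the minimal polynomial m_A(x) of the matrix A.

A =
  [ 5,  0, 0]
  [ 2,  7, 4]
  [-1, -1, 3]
x^2 - 10*x + 25

The characteristic polynomial is χ_A(x) = (x - 5)^3, so the eigenvalues are known. The minimal polynomial is
  m_A(x) = Π_λ (x − λ)^{k_λ}
where k_λ is the size of the *largest* Jordan block for λ (equivalently, the smallest k with (A − λI)^k v = 0 for every generalised eigenvector v of λ).

  λ = 5: largest Jordan block has size 2, contributing (x − 5)^2

So m_A(x) = (x - 5)^2 = x^2 - 10*x + 25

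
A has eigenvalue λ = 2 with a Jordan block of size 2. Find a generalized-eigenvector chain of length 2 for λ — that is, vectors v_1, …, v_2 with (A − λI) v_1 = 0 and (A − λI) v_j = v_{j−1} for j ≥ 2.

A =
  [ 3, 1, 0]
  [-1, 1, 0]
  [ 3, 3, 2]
A Jordan chain for λ = 2 of length 2:
v_1 = (1, -1, 3)ᵀ
v_2 = (1, 0, 0)ᵀ

Let N = A − (2)·I. We want v_2 with N^2 v_2 = 0 but N^1 v_2 ≠ 0; then v_{j-1} := N · v_j for j = 2, …, 2.

Pick v_2 = (1, 0, 0)ᵀ.
Then v_1 = N · v_2 = (1, -1, 3)ᵀ.

Sanity check: (A − (2)·I) v_1 = (0, 0, 0)ᵀ = 0. ✓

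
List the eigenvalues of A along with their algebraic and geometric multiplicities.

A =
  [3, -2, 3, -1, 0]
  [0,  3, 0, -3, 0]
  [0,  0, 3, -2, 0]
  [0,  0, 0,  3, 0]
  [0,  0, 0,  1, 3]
λ = 3: alg = 5, geom = 3

Step 1 — factor the characteristic polynomial to read off the algebraic multiplicities:
  χ_A(x) = (x - 3)^5

Step 2 — compute geometric multiplicities via the rank-nullity identity g(λ) = n − rank(A − λI):
  rank(A − (3)·I) = 2, so dim ker(A − (3)·I) = n − 2 = 3

Summary:
  λ = 3: algebraic multiplicity = 5, geometric multiplicity = 3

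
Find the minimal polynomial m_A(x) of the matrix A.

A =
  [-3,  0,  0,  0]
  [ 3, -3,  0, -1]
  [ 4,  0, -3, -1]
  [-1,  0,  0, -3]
x^3 + 9*x^2 + 27*x + 27

The characteristic polynomial is χ_A(x) = (x + 3)^4, so the eigenvalues are known. The minimal polynomial is
  m_A(x) = Π_λ (x − λ)^{k_λ}
where k_λ is the size of the *largest* Jordan block for λ (equivalently, the smallest k with (A − λI)^k v = 0 for every generalised eigenvector v of λ).

  λ = -3: largest Jordan block has size 3, contributing (x + 3)^3

So m_A(x) = (x + 3)^3 = x^3 + 9*x^2 + 27*x + 27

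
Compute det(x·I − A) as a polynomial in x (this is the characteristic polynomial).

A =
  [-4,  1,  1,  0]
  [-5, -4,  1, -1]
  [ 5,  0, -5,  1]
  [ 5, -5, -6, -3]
x^4 + 16*x^3 + 96*x^2 + 256*x + 256

Expanding det(x·I − A) (e.g. by cofactor expansion or by noting that A is similar to its Jordan form J, which has the same characteristic polynomial as A) gives
  χ_A(x) = x^4 + 16*x^3 + 96*x^2 + 256*x + 256
which factors as (x + 4)^4. The eigenvalues (with algebraic multiplicities) are λ = -4 with multiplicity 4.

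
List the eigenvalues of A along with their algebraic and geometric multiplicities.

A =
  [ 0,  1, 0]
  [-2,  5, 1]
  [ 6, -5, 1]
λ = 2: alg = 3, geom = 1

Step 1 — factor the characteristic polynomial to read off the algebraic multiplicities:
  χ_A(x) = (x - 2)^3

Step 2 — compute geometric multiplicities via the rank-nullity identity g(λ) = n − rank(A − λI):
  rank(A − (2)·I) = 2, so dim ker(A − (2)·I) = n − 2 = 1

Summary:
  λ = 2: algebraic multiplicity = 3, geometric multiplicity = 1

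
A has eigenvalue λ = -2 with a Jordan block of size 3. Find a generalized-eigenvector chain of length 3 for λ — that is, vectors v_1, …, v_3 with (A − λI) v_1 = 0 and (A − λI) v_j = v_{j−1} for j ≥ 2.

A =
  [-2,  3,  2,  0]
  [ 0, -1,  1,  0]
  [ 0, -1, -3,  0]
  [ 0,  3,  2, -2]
A Jordan chain for λ = -2 of length 3:
v_1 = (1, 0, 0, 1)ᵀ
v_2 = (3, 1, -1, 3)ᵀ
v_3 = (0, 1, 0, 0)ᵀ

Let N = A − (-2)·I. We want v_3 with N^3 v_3 = 0 but N^2 v_3 ≠ 0; then v_{j-1} := N · v_j for j = 3, …, 2.

Pick v_3 = (0, 1, 0, 0)ᵀ.
Then v_2 = N · v_3 = (3, 1, -1, 3)ᵀ.
Then v_1 = N · v_2 = (1, 0, 0, 1)ᵀ.

Sanity check: (A − (-2)·I) v_1 = (0, 0, 0, 0)ᵀ = 0. ✓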